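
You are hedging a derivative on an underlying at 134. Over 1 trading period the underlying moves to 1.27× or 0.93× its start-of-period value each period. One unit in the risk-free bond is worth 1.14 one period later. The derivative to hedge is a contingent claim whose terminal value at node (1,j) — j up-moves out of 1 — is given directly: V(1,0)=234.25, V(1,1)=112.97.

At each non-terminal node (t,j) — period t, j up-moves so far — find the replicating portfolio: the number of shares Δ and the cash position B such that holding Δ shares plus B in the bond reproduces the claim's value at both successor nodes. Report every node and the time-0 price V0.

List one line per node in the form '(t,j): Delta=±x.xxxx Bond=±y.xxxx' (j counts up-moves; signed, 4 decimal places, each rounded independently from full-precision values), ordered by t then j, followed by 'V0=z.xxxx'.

(0,0): Delta=-2.6620 Bond=496.4794
V0=139.7735

Since d<R<u, set p* = (R−d)/(u−d) = 0.6176; price each node as the discounted p*-expectation of its children.
At expiry t=1: V(1,0)=234.2500, V(1,1)=112.9700
  t=0,j=0: stock 134.0000 → up 170.1800 (V=112.9700), down 124.6200 (V=234.2500). Price 139.7735; hedge Δ=-2.6620, bond B=496.4794.
Root portfolio cost Δ·134+B reproduces V0=139.7735.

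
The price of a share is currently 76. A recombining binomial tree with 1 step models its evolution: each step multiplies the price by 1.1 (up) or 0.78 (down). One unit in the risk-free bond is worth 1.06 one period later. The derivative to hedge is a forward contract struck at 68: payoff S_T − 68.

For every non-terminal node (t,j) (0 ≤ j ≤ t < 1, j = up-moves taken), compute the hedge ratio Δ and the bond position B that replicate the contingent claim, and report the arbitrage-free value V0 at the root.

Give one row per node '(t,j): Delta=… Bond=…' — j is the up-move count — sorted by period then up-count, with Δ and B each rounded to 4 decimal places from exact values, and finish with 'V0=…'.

No-arbitrage ⇒ martingale measure with p* = (R−d)/(u−d) = 0.8750.
Payoff layer (t=1): V(1,0)=-8.7200, V(1,1)=15.6000
Node (0,0) S=76.0000: V=(p*·15.6000+(1−p*)·-8.7200)/1.06=11.8491; Δ=(15.6000−-8.7200)/(83.6000−59.2800)=1.0000; B=V−Δ·S=-64.1509
Self-financing check: at every node Δ·S+B equals the discounted successor values.

(0,0): Delta=1.0000 Bond=-64.1509
V0=11.8491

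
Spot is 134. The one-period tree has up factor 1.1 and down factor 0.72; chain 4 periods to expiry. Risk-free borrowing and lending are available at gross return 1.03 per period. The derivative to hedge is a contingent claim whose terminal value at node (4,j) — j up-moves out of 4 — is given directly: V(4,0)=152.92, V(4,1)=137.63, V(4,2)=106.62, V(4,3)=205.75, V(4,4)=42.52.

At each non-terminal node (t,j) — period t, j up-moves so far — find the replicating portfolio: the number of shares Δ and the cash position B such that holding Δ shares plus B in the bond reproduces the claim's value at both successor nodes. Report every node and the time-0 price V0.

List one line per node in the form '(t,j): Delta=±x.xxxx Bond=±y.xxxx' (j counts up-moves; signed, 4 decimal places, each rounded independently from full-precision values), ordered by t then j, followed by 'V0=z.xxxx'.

(0,0): Delta=-0.9855 Bond=237.4023
(1,0): Delta=1.4432 Bond=10.2071
(1,1): Delta=-1.3444 Bond=297.4347
(2,0): Delta=-1.0340 Bond=182.5955
(2,1): Delta=1.8093 Bond=-28.3439
(2,2): Delta=-1.8106 Bond=381.9356
(3,0): Delta=-0.8045 Bond=176.5927
(3,1): Delta=-1.0680 Bond=190.6658
(3,2): Delta=2.2346 Bond=-78.8401
(3,3): Delta=-2.4084 Bond=500.0271
V0=105.3497

Under the risk-neutral measure, an up-move has probability p* = (R−d)/(u−d) = 0.8158 and values discount at R = 1.03.
At expiry t=4: V(4,0)=152.9200, V(4,1)=137.6300, V(4,2)=106.6200, V(4,3)=205.7500, V(4,4)=42.5200
  t=3,j=0: stock 50.0152 → up 55.0168 (V=137.6300), down 36.0110 (V=152.9200). Price 136.3559; hedge Δ=-0.8045, bond B=176.5927.
  t=3,j=1: stock 76.4122 → up 84.0534 (V=106.6200), down 55.0168 (V=137.6300). Price 109.0606; hedge Δ=-1.0680, bond B=190.6658.
  t=3,j=2: stock 116.7408 → up 128.4149 (V=205.7500), down 84.0534 (V=106.6200). Price 182.0284; hedge Δ=2.2346, bond B=-78.8401.
  t=3,j=3: stock 178.3540 → up 196.1894 (V=42.5200), down 128.4149 (V=205.7500). Price 70.4745; hedge Δ=-2.4084, bond B=500.0271.
  t=2,j=0: stock 69.4656 → up 76.4122 (V=109.0606), down 50.0152 (V=136.3559). Price 110.7657; hedge Δ=-1.0340, bond B=182.5955.
  t=2,j=1: stock 106.1280 → up 116.7408 (V=182.0284), down 76.4122 (V=109.0606). Price 163.6766; hedge Δ=1.8093, bond B=-28.3439.
  t=2,j=2: stock 162.1400 → up 178.3540 (V=70.4745), down 116.7408 (V=182.0284). Price 88.3727; hedge Δ=-1.8106, bond B=381.9356.
  t=1,j=0: stock 96.4800 → up 106.1280 (V=163.6766), down 69.4656 (V=110.7657). Price 149.4465; hedge Δ=1.4432, bond B=10.2071.
  t=1,j=1: stock 147.4000 → up 162.1400 (V=88.3727), down 106.1280 (V=163.6766). Price 99.2665; hedge Δ=-1.3444, bond B=297.4347.
  t=0,j=0: stock 134.0000 → up 147.4000 (V=99.2665), down 96.4800 (V=149.4465). Price 105.3497; hedge Δ=-0.9855, bond B=237.4023.
The time-0 hedge costs 105.3497, which is the no-arbitrage price.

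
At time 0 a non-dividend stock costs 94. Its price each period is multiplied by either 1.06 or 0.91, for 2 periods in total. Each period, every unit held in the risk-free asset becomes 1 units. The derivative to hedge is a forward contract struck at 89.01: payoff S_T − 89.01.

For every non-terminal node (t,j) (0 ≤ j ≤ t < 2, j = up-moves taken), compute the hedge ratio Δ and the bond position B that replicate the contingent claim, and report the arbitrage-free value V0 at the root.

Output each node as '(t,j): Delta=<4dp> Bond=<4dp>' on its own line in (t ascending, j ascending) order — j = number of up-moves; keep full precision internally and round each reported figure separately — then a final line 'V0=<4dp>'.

Since d<R<u, set p* = (R−d)/(u−d) = 0.6000; price each node as the discounted p*-expectation of its children.
At expiry t=2: V(2,0)=-11.1686, V(2,1)=1.6624, V(2,2)=16.6084
  t=1,j=0: stock 85.5400 → up 90.6724 (V=1.6624), down 77.8414 (V=-11.1686). Price -3.4700; hedge Δ=1.0000, bond B=-89.0100.
  t=1,j=1: stock 99.6400 → up 105.6184 (V=16.6084), down 90.6724 (V=1.6624). Price 10.6300; hedge Δ=1.0000, bond B=-89.0100.
  t=0,j=0: stock 94.0000 → up 99.6400 (V=10.6300), down 85.5400 (V=-3.4700). Price 4.9900; hedge Δ=1.0000, bond B=-89.0100.
Check: Δ(0,0)·S0 + B(0,0) = 4.9900 = V0.

(0,0): Delta=1.0000 Bond=-89.0100
(1,0): Delta=1.0000 Bond=-89.0100
(1,1): Delta=1.0000 Bond=-89.0100
V0=4.9900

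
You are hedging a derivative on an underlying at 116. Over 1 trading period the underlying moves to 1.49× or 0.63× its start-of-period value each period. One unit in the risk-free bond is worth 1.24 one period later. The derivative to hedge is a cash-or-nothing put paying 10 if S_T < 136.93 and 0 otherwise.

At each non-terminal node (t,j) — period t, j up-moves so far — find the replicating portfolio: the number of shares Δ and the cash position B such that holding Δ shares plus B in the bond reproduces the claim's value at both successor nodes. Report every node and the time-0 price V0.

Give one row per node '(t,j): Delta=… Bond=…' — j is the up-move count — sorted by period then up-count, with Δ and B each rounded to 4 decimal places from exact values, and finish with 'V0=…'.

The replicating-portfolio and risk-neutral prices coincide; use p* = (1.24−0.63)/(1.49−0.63) = 0.7093 for the latter.
At expiry t=1: V(1,0)=10.0000, V(1,1)=0.0000
Node (0,0) S=116.0000: V=(p*·0.0000+(1−p*)·10.0000)/1.24=2.3443; Δ=(0.0000−10.0000)/(172.8400−73.0800)=-0.1002; B=V−Δ·S=13.9722
Each (Δ,B) replicates both successor values, so the strategy is self-financing and V0 is arbitrage-free.

(0,0): Delta=-0.1002 Bond=13.9722
V0=2.3443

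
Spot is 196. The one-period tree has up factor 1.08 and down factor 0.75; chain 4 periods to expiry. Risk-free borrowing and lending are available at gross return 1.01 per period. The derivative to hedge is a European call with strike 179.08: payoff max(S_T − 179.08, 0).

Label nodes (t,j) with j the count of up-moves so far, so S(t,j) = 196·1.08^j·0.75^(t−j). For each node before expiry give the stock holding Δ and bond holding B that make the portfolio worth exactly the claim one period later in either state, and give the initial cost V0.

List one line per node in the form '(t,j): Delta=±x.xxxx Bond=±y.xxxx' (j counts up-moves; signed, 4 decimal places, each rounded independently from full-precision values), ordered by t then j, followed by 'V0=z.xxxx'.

Since d<R<u, set p* = (R−d)/(u−d) = 0.7879; price each node as the discounted p*-expectation of its children.
Terminal values V(4,·): V(4,0)=0.0000, V(4,1)=0.0000, V(4,2)=0.0000, V(4,3)=6.0977, V(4,4)=87.5758
Node (3,0) S=82.6875: V=(p*·0.0000+(1−p*)·0.0000)/1.01=0.0000; Δ=(0.0000−0.0000)/(89.3025−62.0156)=0.0000; B=V−Δ·S=0.0000
Node (3,1) S=119.0700: V=(p*·0.0000+(1−p*)·0.0000)/1.01=0.0000; Δ=(0.0000−0.0000)/(128.5956−89.3025)=0.0000; B=V−Δ·S=0.0000
Node (3,2) S=171.4608: V=(p*·6.0977+(1−p*)·0.0000)/1.01=4.7567; Δ=(6.0977−0.0000)/(185.1777−128.5956)=0.1078; B=V−Δ·S=-13.7211
Node (3,3) S=246.9036: V=(p*·87.5758+(1−p*)·6.0977)/1.01=69.5966; Δ=(87.5758−6.0977)/(266.6558−185.1777)=1.0000; B=V−Δ·S=-177.3069
Node (2,0) S=110.2500: V=(p*·0.0000+(1−p*)·0.0000)/1.01=0.0000; Δ=(0.0000−0.0000)/(119.0700−82.6875)=0.0000; B=V−Δ·S=0.0000
Node (2,1) S=158.7600: V=(p*·4.7567+(1−p*)·0.0000)/1.01=3.7106; Δ=(4.7567−0.0000)/(171.4608−119.0700)=0.0908; B=V−Δ·S=-10.7035
Node (2,2) S=228.6144: V=(p*·69.5966+(1−p*)·4.7567)/1.01=55.2898; Δ=(69.5966−4.7567)/(246.9036−171.4608)=0.8595; B=V−Δ·S=-141.1950
Node (1,0) S=147.0000: V=(p*·3.7106+(1−p*)·0.0000)/1.01=2.8945; Δ=(3.7106−0.0000)/(158.7600−110.2500)=0.0765; B=V−Δ·S=-8.3496
Node (1,1) S=211.6800: V=(p*·55.2898+(1−p*)·3.7106)/1.01=43.9096; Δ=(55.2898−3.7106)/(228.6144−158.7600)=0.7384; B=V−Δ·S=-112.3911
Node (0,0) S=196.0000: V=(p*·43.9096+(1−p*)·2.8945)/1.01=34.8609; Δ=(43.9096−2.8945)/(211.6800−147.0000)=0.6341; B=V−Δ·S=-89.4274
Root portfolio cost Δ·196+B reproduces V0=34.8609.

(0,0): Delta=0.6341 Bond=-89.4274
(1,0): Delta=0.0765 Bond=-8.3496
(1,1): Delta=0.7384 Bond=-112.3911
(2,0): Delta=0.0000 Bond=0.0000
(2,1): Delta=0.0908 Bond=-10.7035
(2,2): Delta=0.8595 Bond=-141.1950
(3,0): Delta=0.0000 Bond=0.0000
(3,1): Delta=0.0000 Bond=0.0000
(3,2): Delta=0.1078 Bond=-13.7211
(3,3): Delta=1.0000 Bond=-177.3069
V0=34.8609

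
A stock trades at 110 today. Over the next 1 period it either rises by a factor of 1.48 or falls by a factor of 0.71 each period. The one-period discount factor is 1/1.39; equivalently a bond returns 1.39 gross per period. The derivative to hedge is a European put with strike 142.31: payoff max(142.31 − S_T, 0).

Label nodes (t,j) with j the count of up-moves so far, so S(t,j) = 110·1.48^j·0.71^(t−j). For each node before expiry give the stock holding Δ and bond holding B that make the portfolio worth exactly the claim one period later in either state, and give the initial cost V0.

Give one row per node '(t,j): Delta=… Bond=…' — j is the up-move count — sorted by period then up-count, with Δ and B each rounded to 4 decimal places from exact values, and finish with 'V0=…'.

(0,0): Delta=-0.7581 Bond=88.7889
V0=5.3993

Under the risk-neutral measure, an up-move has probability p* = (R−d)/(u−d) = 0.8831 and values discount at R = 1.39.
Payoff layer (t=1): V(1,0)=64.2100, V(1,1)=0.0000
Node (0,0) S=110.0000: V=(p*·0.0000+(1−p*)·64.2100)/1.39=5.3993; Δ=(0.0000−64.2100)/(162.8000−78.1000)=-0.7581; B=V−Δ·S=88.7889
Self-financing check: at every node Δ·S+B equals the discounted successor values.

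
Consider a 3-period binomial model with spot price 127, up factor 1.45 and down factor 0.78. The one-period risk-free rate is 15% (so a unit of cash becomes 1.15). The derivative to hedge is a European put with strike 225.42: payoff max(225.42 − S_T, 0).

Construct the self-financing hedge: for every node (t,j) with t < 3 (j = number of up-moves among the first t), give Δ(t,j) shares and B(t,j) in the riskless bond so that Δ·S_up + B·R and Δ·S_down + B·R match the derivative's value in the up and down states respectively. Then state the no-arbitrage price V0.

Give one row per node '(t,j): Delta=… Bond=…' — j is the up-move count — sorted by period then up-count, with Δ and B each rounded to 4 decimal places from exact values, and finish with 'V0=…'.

(0,0): Delta=-0.5616 Bond=110.4567
(1,0): Delta=-1.0000 Bond=170.4499
(1,1): Delta=-0.3704 Bond=91.8160
(2,0): Delta=-1.0000 Bond=196.0174
(2,1): Delta=-1.0000 Bond=196.0174
(2,2): Delta=-0.0958 Bond=32.2676
V0=39.1294

Since d<R<u, set p* = (R−d)/(u−d) = 0.5522; price each node as the discounted p*-expectation of its children.
Payoff layer (t=3): V(3,0)=165.1519, V(3,1)=113.3831, V(3,2)=17.1463, V(3,3)=0.0000
Node (2,0) S=77.2668: V=(p*·113.3831+(1−p*)·165.1519)/1.15=118.7506; Δ=(113.3831−165.1519)/(112.0369−60.2681)=-1.0000; B=V−Δ·S=196.0174
Node (2,1) S=143.6370: V=(p*·17.1463+(1−p*)·113.3831)/1.15=52.3804; Δ=(17.1463−113.3831)/(208.2737−112.0369)=-1.0000; B=V−Δ·S=196.0174
Node (2,2) S=267.0175: V=(p*·0.0000+(1−p*)·17.1463)/1.15=6.6761; Δ=(0.0000−17.1463)/(387.1754−208.2737)=-0.0958; B=V−Δ·S=32.2676
Node (1,0) S=99.0600: V=(p*·52.3804+(1−p*)·118.7506)/1.15=71.3899; Δ=(52.3804−118.7506)/(143.6370−77.2668)=-1.0000; B=V−Δ·S=170.4499
Node (1,1) S=184.1500: V=(p*·6.6761+(1−p*)·52.3804)/1.15=23.6006; Δ=(6.6761−52.3804)/(267.0175−143.6370)=-0.3704; B=V−Δ·S=91.8160
Node (0,0) S=127.0000: V=(p*·23.6006+(1−p*)·71.3899)/1.15=39.1294; Δ=(23.6006−71.3899)/(184.1500−99.0600)=-0.5616; B=V−Δ·S=110.4567
Self-financing check: at every node Δ·S+B equals the discounted successor values.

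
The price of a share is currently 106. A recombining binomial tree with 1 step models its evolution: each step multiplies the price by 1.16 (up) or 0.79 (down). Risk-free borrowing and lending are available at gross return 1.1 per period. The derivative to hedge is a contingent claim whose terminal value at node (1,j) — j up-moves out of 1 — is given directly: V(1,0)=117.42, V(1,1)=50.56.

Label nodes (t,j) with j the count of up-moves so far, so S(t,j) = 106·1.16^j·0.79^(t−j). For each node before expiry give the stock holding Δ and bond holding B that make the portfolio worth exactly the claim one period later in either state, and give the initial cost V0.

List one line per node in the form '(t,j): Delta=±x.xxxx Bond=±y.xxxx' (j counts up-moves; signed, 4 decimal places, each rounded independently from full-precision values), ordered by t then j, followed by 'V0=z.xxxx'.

No-arbitrage ⇒ martingale measure with p* = (R−d)/(u−d) = 0.8378.
Payoff layer (t=1): V(1,0)=117.4200, V(1,1)=50.5600
  t=0,j=0: stock 106.0000 → up 122.9600 (V=50.5600), down 83.7400 (V=117.4200). Price 55.8201; hedge Δ=-1.7047, bond B=236.5229.
The time-0 hedge costs 55.8201, which is the no-arbitrage price.

(0,0): Delta=-1.7047 Bond=236.5229
V0=55.8201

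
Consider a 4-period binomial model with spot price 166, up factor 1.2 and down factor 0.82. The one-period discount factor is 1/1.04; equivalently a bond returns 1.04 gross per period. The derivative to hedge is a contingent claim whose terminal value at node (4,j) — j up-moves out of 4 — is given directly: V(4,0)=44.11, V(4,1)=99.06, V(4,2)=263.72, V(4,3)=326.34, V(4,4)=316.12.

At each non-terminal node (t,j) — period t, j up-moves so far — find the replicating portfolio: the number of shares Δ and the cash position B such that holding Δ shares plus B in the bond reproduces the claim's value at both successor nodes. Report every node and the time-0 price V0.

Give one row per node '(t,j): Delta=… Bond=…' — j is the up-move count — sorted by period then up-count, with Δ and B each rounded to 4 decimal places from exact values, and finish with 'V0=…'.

Under the risk-neutral measure, an up-move has probability p* = (R−d)/(u−d) = 0.5789 and values discount at R = 1.04.
Terminal payoffs: V(4,0)=44.1100, V(4,1)=99.0600, V(4,2)=263.7200, V(4,3)=326.3400, V(4,4)=316.1200
(3,0): S=91.5271. Δ = (V_up−V_dn)/(S_up−S_dn) = (99.0600−44.1100)/(109.8325−75.0522) = 1.5799. V = [p*·99.0600 + (1−p*)·44.1100]/1.04 = 73.0030. B = V − Δ·S = -71.6022.
(3,1): S=133.9421. Δ = (V_up−V_dn)/(S_up−S_dn) = (263.7200−99.0600)/(160.7305−109.8325) = 3.2351. V = [p*·263.7200 + (1−p*)·99.0600]/1.04 = 186.9130. B = V − Δ·S = -246.4028.
(3,2): S=196.0128. Δ = (V_up−V_dn)/(S_up−S_dn) = (326.3400−263.7200)/(235.2154−160.7305) = 0.8407. V = [p*·326.3400 + (1−p*)·263.7200]/1.04 = 288.4362. B = V − Δ·S = 123.6468.
(3,3): S=286.8480. Δ = (V_up−V_dn)/(S_up−S_dn) = (316.1200−326.3400)/(344.2176−235.2154) = -0.0938. V = [p*·316.1200 + (1−p*)·326.3400]/1.04 = 308.0992. B = V − Δ·S = 334.9939.
(2,0): S=111.6184. Δ = (V_up−V_dn)/(S_up−S_dn) = (186.9130−73.0030)/(133.9421−91.5271) = 2.6856. V = [p*·186.9130 + (1−p*)·73.0030]/1.04 = 133.6066. B = V − Δ·S = -166.1563.
(2,1): S=163.3440. Δ = (V_up−V_dn)/(S_up−S_dn) = (288.4362−186.9130)/(196.0128−133.9421) = 1.6356. V = [p*·288.4362 + (1−p*)·186.9130]/1.04 = 236.2400. B = V − Δ·S = -30.9265.
(2,2): S=239.0400. Δ = (V_up−V_dn)/(S_up−S_dn) = (308.0992−288.4362)/(286.8480−196.0128) = 0.2165. V = [p*·308.0992 + (1−p*)·288.4362]/1.04 = 288.2885. B = V − Δ·S = 236.5439.
(1,0): S=136.1200. Δ = (V_up−V_dn)/(S_up−S_dn) = (236.2400−133.6066)/(163.3440−111.6184) = 1.9842. V = [p*·236.2400 + (1−p*)·133.6066]/1.04 = 185.6019. B = V − Δ·S = -84.4860.
(1,1): S=199.2000. Δ = (V_up−V_dn)/(S_up−S_dn) = (288.2885−236.2400)/(239.0400−163.3440) = 0.6876. V = [p*·288.2885 + (1−p*)·236.2400]/1.04 = 256.1282. B = V − Δ·S = 119.1584.
(0,0): S=166.0000. Δ = (V_up−V_dn)/(S_up−S_dn) = (256.1282−185.6019)/(199.2000−136.1200) = 1.1180. V = [p*·256.1282 + (1−p*)·185.6019]/1.04 = 217.7240. B = V − Δ·S = 32.1283.
Self-financing check: at every node Δ·S+B equals the discounted successor values.

(0,0): Delta=1.1180 Bond=32.1283
(1,0): Delta=1.9842 Bond=-84.4860
(1,1): Delta=0.6876 Bond=119.1584
(2,0): Delta=2.6856 Bond=-166.1563
(2,1): Delta=1.6356 Bond=-30.9265
(2,2): Delta=0.2165 Bond=236.5439
(3,0): Delta=1.5799 Bond=-71.6022
(3,1): Delta=3.2351 Bond=-246.4028
(3,2): Delta=0.8407 Bond=123.6468
(3,3): Delta=-0.0938 Bond=334.9939
V0=217.7240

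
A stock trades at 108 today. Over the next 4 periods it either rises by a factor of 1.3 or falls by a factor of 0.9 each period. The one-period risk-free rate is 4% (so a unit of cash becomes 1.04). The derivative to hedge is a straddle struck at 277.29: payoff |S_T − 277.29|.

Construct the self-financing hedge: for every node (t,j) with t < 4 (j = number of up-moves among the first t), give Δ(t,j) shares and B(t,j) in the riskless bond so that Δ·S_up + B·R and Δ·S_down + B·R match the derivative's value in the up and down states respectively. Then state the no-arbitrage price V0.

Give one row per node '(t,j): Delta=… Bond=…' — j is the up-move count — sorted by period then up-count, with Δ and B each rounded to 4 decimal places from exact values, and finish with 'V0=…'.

(0,0): Delta=-0.9450 Bond=231.8882
(1,0): Delta=-1.0000 Bond=246.5098
(1,1): Delta=-0.8743 Bond=231.2352
(2,0): Delta=-1.0000 Bond=256.3702
(2,1): Delta=-1.0000 Bond=256.3702
(2,2): Delta=-0.7126 Bond=210.9829
(3,0): Delta=-1.0000 Bond=266.6250
(3,1): Delta=-1.0000 Bond=266.6250
(3,2): Delta=-1.0000 Bond=266.6250
(3,3): Delta=-0.3432 Bond=131.7600
V0=129.8283

Risk-neutral probability p* = (R−d)/(u−d) = (1.04−0.9)/(1.3−0.9) = 0.3500.
Terminal values V(4,·): V(4,0)=206.4312, V(4,1)=174.9384, V(4,2)=129.4488, V(4,3)=63.7416, V(4,4)=31.1688
  t=3,j=0: stock 78.7320 → up 102.3516 (V=174.9384), down 70.8588 (V=206.4312). Price 187.8930; hedge Δ=-1.0000, bond B=266.6250.
  t=3,j=1: stock 113.7240 → up 147.8412 (V=129.4488), down 102.3516 (V=174.9384). Price 152.9010; hedge Δ=-1.0000, bond B=266.6250.
  t=3,j=2: stock 164.2680 → up 213.5484 (V=63.7416), down 147.8412 (V=129.4488). Price 102.3570; hedge Δ=-1.0000, bond B=266.6250.
  t=3,j=3: stock 237.2760 → up 308.4588 (V=31.1688), down 213.5484 (V=63.7416). Price 50.3280; hedge Δ=-0.3432, bond B=131.7600.
  t=2,j=0: stock 87.4800 → up 113.7240 (V=152.9010), down 78.7320 (V=187.8930). Price 168.8902; hedge Δ=-1.0000, bond B=256.3702.
  t=2,j=1: stock 126.3600 → up 164.2680 (V=102.3570), down 113.7240 (V=152.9010). Price 130.0102; hedge Δ=-1.0000, bond B=256.3702.
  t=2,j=2: stock 182.5200 → up 237.2760 (V=50.3280), down 164.2680 (V=102.3570). Price 80.9104; hedge Δ=-0.7126, bond B=210.9829.
  t=1,j=0: stock 97.2000 → up 126.3600 (V=130.0102), down 87.4800 (V=168.8902). Price 149.3098; hedge Δ=-1.0000, bond B=246.5098.
  t=1,j=1: stock 140.4000 → up 182.5200 (V=80.9104), down 126.3600 (V=130.0102). Price 108.4858; hedge Δ=-0.8743, bond B=231.2352.
  t=0,j=0: stock 108.0000 → up 140.4000 (V=108.4858), down 97.2000 (V=149.3098). Price 129.8283; hedge Δ=-0.9450, bond B=231.8882.
The time-0 hedge costs 129.8283, which is the no-arbitrage price.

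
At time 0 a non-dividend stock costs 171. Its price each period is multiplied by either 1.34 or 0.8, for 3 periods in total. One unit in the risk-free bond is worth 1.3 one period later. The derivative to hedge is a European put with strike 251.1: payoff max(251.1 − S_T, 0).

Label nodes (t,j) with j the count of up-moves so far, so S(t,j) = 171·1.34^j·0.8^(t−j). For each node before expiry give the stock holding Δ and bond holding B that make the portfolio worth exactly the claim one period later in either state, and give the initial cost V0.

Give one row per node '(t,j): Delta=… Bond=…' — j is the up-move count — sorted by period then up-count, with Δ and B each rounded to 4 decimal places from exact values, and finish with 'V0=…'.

The replicating-portfolio and risk-neutral prices coincide; use p* = (1.3−0.8)/(1.34−0.8) = 0.9259 for the latter.
Terminal payoffs: V(3,0)=163.5480, V(3,1)=104.4504, V(3,2)=5.4619, V(3,3)=0.0000
  t=2,j=0: stock 109.4400 → up 146.6496 (V=104.4504), down 87.5520 (V=163.5480). Price 83.7138; hedge Δ=-1.0000, bond B=193.1538.
  t=2,j=1: stock 183.3120 → up 245.6381 (V=5.4619), down 146.6496 (V=104.4504). Price 9.8418; hedge Δ=-1.0000, bond B=193.1538.
  t=2,j=2: stock 307.0476 → up 411.4438 (V=0.0000), down 245.6381 (V=5.4619). Price 0.3112; hedge Δ=-0.0329, bond B=10.4259.
  t=1,j=0: stock 136.8000 → up 183.3120 (V=9.8418), down 109.4400 (V=83.7138). Price 11.7799; hedge Δ=-1.0000, bond B=148.5799.
  t=1,j=1: stock 229.1400 → up 307.0476 (V=0.3112), down 183.3120 (V=9.8418). Price 0.7825; hedge Δ=-0.0770, bond B=18.4318.
  t=0,j=0: stock 171.0000 → up 229.1400 (V=0.7825), down 136.8000 (V=11.7799). Price 1.2285; hedge Δ=-0.1191, bond B=21.5941.
Self-financing check: at every node Δ·S+B equals the discounted successor values.

(0,0): Delta=-0.1191 Bond=21.5941
(1,0): Delta=-1.0000 Bond=148.5799
(1,1): Delta=-0.0770 Bond=18.4318
(2,0): Delta=-1.0000 Bond=193.1538
(2,1): Delta=-1.0000 Bond=193.1538
(2,2): Delta=-0.0329 Bond=10.4259
V0=1.2285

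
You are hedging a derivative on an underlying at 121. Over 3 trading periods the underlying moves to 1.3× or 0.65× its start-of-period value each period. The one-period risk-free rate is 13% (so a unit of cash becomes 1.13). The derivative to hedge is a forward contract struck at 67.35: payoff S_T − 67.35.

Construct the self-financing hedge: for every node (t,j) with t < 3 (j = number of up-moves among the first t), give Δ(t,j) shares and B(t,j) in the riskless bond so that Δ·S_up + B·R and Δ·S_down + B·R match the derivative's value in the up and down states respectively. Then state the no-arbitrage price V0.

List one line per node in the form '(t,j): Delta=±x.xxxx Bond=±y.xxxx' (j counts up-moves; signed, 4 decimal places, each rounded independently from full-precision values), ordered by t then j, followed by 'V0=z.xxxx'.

The replicating-portfolio and risk-neutral prices coincide; use p* = (1.13−0.65)/(1.3−0.65) = 0.7385 for the latter.
Terminal payoffs: V(3,0)=-34.1204, V(3,1)=-0.8907, V(3,2)=65.5685, V(3,3)=198.4870
Node (2,0) S=51.1225: V=(p*·-0.8907+(1−p*)·-34.1204)/1.13=-8.4793; Δ=(-0.8907−-34.1204)/(66.4593−33.2296)=1.0000; B=V−Δ·S=-59.6018
Node (2,1) S=102.2450: V=(p*·65.5685+(1−p*)·-0.8907)/1.13=42.6432; Δ=(65.5685−-0.8907)/(132.9185−66.4593)=1.0000; B=V−Δ·S=-59.6018
Node (2,2) S=204.4900: V=(p*·198.4870+(1−p*)·65.5685)/1.13=144.8882; Δ=(198.4870−65.5685)/(265.8370−132.9185)=1.0000; B=V−Δ·S=-59.6018
Node (1,0) S=78.6500: V=(p*·42.6432+(1−p*)·-8.4793)/1.13=25.9051; Δ=(42.6432−-8.4793)/(102.2450−51.1225)=1.0000; B=V−Δ·S=-52.7449
Node (1,1) S=157.3000: V=(p*·144.8882+(1−p*)·42.6432)/1.13=104.5551; Δ=(144.8882−42.6432)/(204.4900−102.2450)=1.0000; B=V−Δ·S=-52.7449
Node (0,0) S=121.0000: V=(p*·104.5551+(1−p*)·25.9051)/1.13=74.3231; Δ=(104.5551−25.9051)/(157.3000−78.6500)=1.0000; B=V−Δ·S=-46.6769
Root portfolio cost Δ·121+B reproduces V0=74.3231.

(0,0): Delta=1.0000 Bond=-46.6769
(1,0): Delta=1.0000 Bond=-52.7449
(1,1): Delta=1.0000 Bond=-52.7449
(2,0): Delta=1.0000 Bond=-59.6018
(2,1): Delta=1.0000 Bond=-59.6018
(2,2): Delta=1.0000 Bond=-59.6018
V0=74.3231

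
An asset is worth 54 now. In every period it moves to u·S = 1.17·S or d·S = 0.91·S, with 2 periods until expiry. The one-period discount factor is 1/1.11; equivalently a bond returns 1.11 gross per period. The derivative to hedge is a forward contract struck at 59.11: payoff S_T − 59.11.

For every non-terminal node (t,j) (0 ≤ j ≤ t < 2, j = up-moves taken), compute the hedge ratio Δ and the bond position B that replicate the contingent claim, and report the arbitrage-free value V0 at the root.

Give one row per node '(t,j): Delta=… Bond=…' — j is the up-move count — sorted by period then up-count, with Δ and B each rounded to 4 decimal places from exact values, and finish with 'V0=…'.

Under the risk-neutral measure, an up-move has probability p* = (R−d)/(u−d) = 0.7692 and values discount at R = 1.11.
Terminal values V(2,·): V(2,0)=-14.3926, V(2,1)=-1.6162, V(2,2)=14.8106
Node (1,0) S=49.1400: V=(p*·-1.6162+(1−p*)·-14.3926)/1.11=-4.1123; Δ=(-1.6162−-14.3926)/(57.4938−44.7174)=1.0000; B=V−Δ·S=-53.2523
Node (1,1) S=63.1800: V=(p*·14.8106+(1−p*)·-1.6162)/1.11=9.9277; Δ=(14.8106−-1.6162)/(73.9206−57.4938)=1.0000; B=V−Δ·S=-53.2523
Node (0,0) S=54.0000: V=(p*·9.9277+(1−p*)·-4.1123)/1.11=6.0250; Δ=(9.9277−-4.1123)/(63.1800−49.1400)=1.0000; B=V−Δ·S=-47.9750
The time-0 hedge costs 6.0250, which is the no-arbitrage price.

(0,0): Delta=1.0000 Bond=-47.9750
(1,0): Delta=1.0000 Bond=-53.2523
(1,1): Delta=1.0000 Bond=-53.2523
V0=6.0250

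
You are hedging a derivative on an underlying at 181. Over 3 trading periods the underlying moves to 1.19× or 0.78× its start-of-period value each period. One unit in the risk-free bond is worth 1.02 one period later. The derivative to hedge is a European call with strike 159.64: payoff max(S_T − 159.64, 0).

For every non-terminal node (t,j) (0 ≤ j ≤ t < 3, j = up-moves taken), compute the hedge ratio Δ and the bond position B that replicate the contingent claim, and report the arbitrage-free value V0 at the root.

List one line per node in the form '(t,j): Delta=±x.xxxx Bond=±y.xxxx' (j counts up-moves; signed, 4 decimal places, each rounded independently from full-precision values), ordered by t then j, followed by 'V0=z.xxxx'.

Risk-neutral probability p* = (R−d)/(u−d) = (1.02−0.78)/(1.19−0.78) = 0.5854.
Terminal values V(3,·): V(3,0)=0.0000, V(3,1)=0.0000, V(3,2)=40.2850, V(3,3)=145.3738
(2,0): S=110.1204. Δ = (V_up−V_dn)/(S_up−S_dn) = (0.0000−0.0000)/(131.0433−85.8939) = 0.0000. V = [p*·0.0000 + (1−p*)·0.0000]/1.02 = 0.0000. B = V − Δ·S = 0.0000.
(2,1): S=168.0042. Δ = (V_up−V_dn)/(S_up−S_dn) = (40.2850−0.0000)/(199.9250−131.0433) = 0.5848. V = [p*·40.2850 + (1−p*)·0.0000]/1.02 = 23.1191. B = V − Δ·S = -75.1370.
(2,2): S=256.3141. Δ = (V_up−V_dn)/(S_up−S_dn) = (145.3738−40.2850)/(305.0138−199.9250) = 1.0000. V = [p*·145.3738 + (1−p*)·40.2850]/1.02 = 99.8043. B = V − Δ·S = -156.5098.
(1,0): S=141.1800. Δ = (V_up−V_dn)/(S_up−S_dn) = (23.1191−0.0000)/(168.0042−110.1204) = 0.3994. V = [p*·23.1191 + (1−p*)·0.0000]/1.02 = 13.2678. B = V − Δ·S = -43.1202.
(1,1): S=215.3900. Δ = (V_up−V_dn)/(S_up−S_dn) = (99.8043−23.1191)/(256.3141−168.0042) = 0.8684. V = [p*·99.8043 + (1−p*)·23.1191]/1.02 = 66.6745. B = V − Δ·S = -120.3626.
(0,0): S=181.0000. Δ = (V_up−V_dn)/(S_up−S_dn) = (66.6745−13.2678)/(215.3900−141.1800) = 0.7197. V = [p*·66.6745 + (1−p*)·13.2678]/1.02 = 43.6571. B = V − Δ·S = -86.6032.
Self-financing check: at every node Δ·S+B equals the discounted successor values.

(0,0): Delta=0.7197 Bond=-86.6032
(1,0): Delta=0.3994 Bond=-43.1202
(1,1): Delta=0.8684 Bond=-120.3626
(2,0): Delta=0.0000 Bond=0.0000
(2,1): Delta=0.5848 Bond=-75.1370
(2,2): Delta=1.0000 Bond=-156.5098
V0=43.6571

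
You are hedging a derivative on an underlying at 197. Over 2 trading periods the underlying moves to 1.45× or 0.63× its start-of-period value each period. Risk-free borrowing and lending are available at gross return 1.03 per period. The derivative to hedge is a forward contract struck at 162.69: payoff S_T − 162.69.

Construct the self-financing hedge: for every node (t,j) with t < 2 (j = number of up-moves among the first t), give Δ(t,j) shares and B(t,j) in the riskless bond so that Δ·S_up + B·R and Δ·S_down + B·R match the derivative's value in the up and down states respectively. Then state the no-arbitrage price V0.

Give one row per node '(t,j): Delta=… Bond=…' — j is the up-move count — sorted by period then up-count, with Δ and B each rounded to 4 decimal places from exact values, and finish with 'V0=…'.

(0,0): Delta=1.0000 Bond=-153.3509
(1,0): Delta=1.0000 Bond=-157.9515
(1,1): Delta=1.0000 Bond=-157.9515
V0=43.6491

Since d<R<u, set p* = (R−d)/(u−d) = 0.4878; price each node as the discounted p*-expectation of its children.
Terminal values V(2,·): V(2,0)=-84.5007, V(2,1)=17.2695, V(2,2)=251.5025
  t=1,j=0: stock 124.1100 → up 179.9595 (V=17.2695), down 78.1893 (V=-84.5007). Price -33.8415; hedge Δ=1.0000, bond B=-157.9515.
  t=1,j=1: stock 285.6500 → up 414.1925 (V=251.5025), down 179.9595 (V=17.2695). Price 127.6985; hedge Δ=1.0000, bond B=-157.9515.
  t=0,j=0: stock 197.0000 → up 285.6500 (V=127.6985), down 124.1100 (V=-33.8415). Price 43.6491; hedge Δ=1.0000, bond B=-153.3509.
Each (Δ,B) replicates both successor values, so the strategy is self-financing and V0 is arbitrage-free.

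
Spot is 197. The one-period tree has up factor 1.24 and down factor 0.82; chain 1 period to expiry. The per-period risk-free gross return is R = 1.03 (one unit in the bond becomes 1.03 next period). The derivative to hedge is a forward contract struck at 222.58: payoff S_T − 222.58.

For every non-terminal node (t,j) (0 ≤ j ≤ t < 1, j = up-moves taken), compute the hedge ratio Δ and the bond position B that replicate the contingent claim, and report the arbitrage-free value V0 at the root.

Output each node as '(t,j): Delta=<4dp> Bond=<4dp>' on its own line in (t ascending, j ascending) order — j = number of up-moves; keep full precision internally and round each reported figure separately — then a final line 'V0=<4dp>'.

(0,0): Delta=1.0000 Bond=-216.0971
V0=-19.0971

Risk-neutral probability p* = (R−d)/(u−d) = (1.03−0.82)/(1.24−0.82) = 0.5000.
Terminal payoffs: V(1,0)=-61.0400, V(1,1)=21.7000
Node (0,0) S=197.0000: V=(p*·21.7000+(1−p*)·-61.0400)/1.03=-19.0971; Δ=(21.7000−-61.0400)/(244.2800−161.5400)=1.0000; B=V−Δ·S=-216.0971
Each (Δ,B) replicates both successor values, so the strategy is self-financing and V0 is arbitrage-free.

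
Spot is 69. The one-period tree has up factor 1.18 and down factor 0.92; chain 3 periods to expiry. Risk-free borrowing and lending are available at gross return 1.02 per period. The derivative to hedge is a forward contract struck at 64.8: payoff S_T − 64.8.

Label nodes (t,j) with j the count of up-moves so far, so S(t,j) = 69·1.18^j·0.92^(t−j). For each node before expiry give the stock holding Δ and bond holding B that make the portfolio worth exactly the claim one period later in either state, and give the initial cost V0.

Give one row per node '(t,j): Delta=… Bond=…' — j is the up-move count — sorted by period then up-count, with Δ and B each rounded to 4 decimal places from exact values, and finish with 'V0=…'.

Under the risk-neutral measure, an up-move has probability p* = (R−d)/(u−d) = 0.3846 and values discount at R = 1.02.
Terminal payoffs: V(3,0)=-11.0705, V(3,1)=4.1139, V(3,2)=23.5896, V(3,3)=48.5692
(2,0): S=58.4016. Δ = (V_up−V_dn)/(S_up−S_dn) = (4.1139−-11.0705)/(68.9139−53.7295) = 1.0000. V = [p*·4.1139 + (1−p*)·-11.0705]/1.02 = -5.1278. B = V − Δ·S = -63.5294.
(2,1): S=74.9064. Δ = (V_up−V_dn)/(S_up−S_dn) = (23.5896−4.1139)/(88.3896−68.9139) = 1.0000. V = [p*·23.5896 + (1−p*)·4.1139]/1.02 = 11.3770. B = V − Δ·S = -63.5294.
(2,2): S=96.0756. Δ = (V_up−V_dn)/(S_up−S_dn) = (48.5692−23.5896)/(113.3692−88.3896) = 1.0000. V = [p*·48.5692 + (1−p*)·23.5896]/1.02 = 32.5462. B = V − Δ·S = -63.5294.
(1,0): S=63.4800. Δ = (V_up−V_dn)/(S_up−S_dn) = (11.3770−-5.1278)/(74.9064−58.4016) = 1.0000. V = [p*·11.3770 + (1−p*)·-5.1278]/1.02 = 1.1963. B = V − Δ·S = -62.2837.
(1,1): S=81.4200. Δ = (V_up−V_dn)/(S_up−S_dn) = (32.5462−11.3770)/(96.0756−74.9064) = 1.0000. V = [p*·32.5462 + (1−p*)·11.3770]/1.02 = 19.1363. B = V − Δ·S = -62.2837.
(0,0): S=69.0000. Δ = (V_up−V_dn)/(S_up−S_dn) = (19.1363−1.1963)/(81.4200−63.4800) = 1.0000. V = [p*·19.1363 + (1−p*)·1.1963]/1.02 = 7.9375. B = V − Δ·S = -61.0625.
The time-0 hedge costs 7.9375, which is the no-arbitrage price.

(0,0): Delta=1.0000 Bond=-61.0625
(1,0): Delta=1.0000 Bond=-62.2837
(1,1): Delta=1.0000 Bond=-62.2837
(2,0): Delta=1.0000 Bond=-63.5294
(2,1): Delta=1.0000 Bond=-63.5294
(2,2): Delta=1.0000 Bond=-63.5294
V0=7.9375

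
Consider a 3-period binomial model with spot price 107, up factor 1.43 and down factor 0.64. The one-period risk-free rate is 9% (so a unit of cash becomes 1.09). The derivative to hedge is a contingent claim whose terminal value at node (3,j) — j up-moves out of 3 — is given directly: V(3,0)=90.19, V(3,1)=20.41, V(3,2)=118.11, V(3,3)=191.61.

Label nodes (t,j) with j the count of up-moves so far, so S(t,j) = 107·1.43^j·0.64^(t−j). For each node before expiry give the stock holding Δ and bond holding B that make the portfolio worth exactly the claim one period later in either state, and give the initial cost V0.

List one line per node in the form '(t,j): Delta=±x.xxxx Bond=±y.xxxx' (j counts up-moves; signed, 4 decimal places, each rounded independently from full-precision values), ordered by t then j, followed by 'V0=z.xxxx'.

Risk-neutral probability p* = (R−d)/(u−d) = (1.09−0.64)/(1.43−0.64) = 0.5696.
At expiry t=3: V(3,0)=90.1900, V(3,1)=20.4100, V(3,2)=118.1100, V(3,3)=191.6100
(2,0): S=43.8272. Δ = (V_up−V_dn)/(S_up−S_dn) = (20.4100−90.1900)/(62.6729−28.0494) = -2.0154. V = [p*·20.4100 + (1−p*)·90.1900]/1.09 = 46.2770. B = V − Δ·S = 134.6061.
(2,1): S=97.9264. Δ = (V_up−V_dn)/(S_up−S_dn) = (118.1100−20.4100)/(140.0348−62.6729) = 1.2629. V = [p*·118.1100 + (1−p*)·20.4100]/1.09 = 69.7816. B = V − Δ·S = -53.8893.
(2,2): S=218.8043. Δ = (V_up−V_dn)/(S_up−S_dn) = (191.6100−118.1100)/(312.8901−140.0348) = 0.4252. V = [p*·191.6100 + (1−p*)·118.1100]/1.09 = 146.7680. B = V − Δ·S = 53.7300.
(1,0): S=68.4800. Δ = (V_up−V_dn)/(S_up−S_dn) = (69.7816−46.2770)/(97.9264−43.8272) = 0.4345. V = [p*·69.7816 + (1−p*)·46.2770]/1.09 = 54.7391. B = V − Δ·S = 24.9865.
(1,1): S=153.0100. Δ = (V_up−V_dn)/(S_up−S_dn) = (146.7680−69.7816)/(218.8043−97.9264) = 0.6369. V = [p*·146.7680 + (1−p*)·69.7816]/1.09 = 104.2519. B = V − Δ·S = 6.8008.
(0,0): S=107.0000. Δ = (V_up−V_dn)/(S_up−S_dn) = (104.2519−54.7391)/(153.0100−68.4800) = 0.5857. V = [p*·104.2519 + (1−p*)·54.7391]/1.09 = 76.0941. B = V − Δ·S = 13.4197.
The time-0 hedge costs 76.0941, which is the no-arbitrage price.

(0,0): Delta=0.5857 Bond=13.4197
(1,0): Delta=0.4345 Bond=24.9865
(1,1): Delta=0.6369 Bond=6.8008
(2,0): Delta=-2.0154 Bond=134.6061
(2,1): Delta=1.2629 Bond=-53.8893
(2,2): Delta=0.4252 Bond=53.7300
V0=76.0941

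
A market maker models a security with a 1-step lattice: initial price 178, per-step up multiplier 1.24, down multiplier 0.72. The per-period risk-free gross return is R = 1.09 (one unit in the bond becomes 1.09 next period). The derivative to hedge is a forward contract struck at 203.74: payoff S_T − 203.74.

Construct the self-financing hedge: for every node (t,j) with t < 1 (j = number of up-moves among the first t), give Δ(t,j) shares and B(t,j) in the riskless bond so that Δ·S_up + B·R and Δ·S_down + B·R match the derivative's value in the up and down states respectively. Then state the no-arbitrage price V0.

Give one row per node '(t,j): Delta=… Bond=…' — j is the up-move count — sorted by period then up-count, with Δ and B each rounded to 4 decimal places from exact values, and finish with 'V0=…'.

The replicating-portfolio and risk-neutral prices coincide; use p* = (1.09−0.72)/(1.24−0.72) = 0.7115 for the latter.
Terminal values V(1,·): V(1,0)=-75.5800, V(1,1)=16.9800
  t=0,j=0: stock 178.0000 → up 220.7200 (V=16.9800), down 128.1600 (V=-75.5800). Price -8.9174; hedge Δ=1.0000, bond B=-186.9174.
Self-financing check: at every node Δ·S+B equals the discounted successor values.

(0,0): Delta=1.0000 Bond=-186.9174
V0=-8.9174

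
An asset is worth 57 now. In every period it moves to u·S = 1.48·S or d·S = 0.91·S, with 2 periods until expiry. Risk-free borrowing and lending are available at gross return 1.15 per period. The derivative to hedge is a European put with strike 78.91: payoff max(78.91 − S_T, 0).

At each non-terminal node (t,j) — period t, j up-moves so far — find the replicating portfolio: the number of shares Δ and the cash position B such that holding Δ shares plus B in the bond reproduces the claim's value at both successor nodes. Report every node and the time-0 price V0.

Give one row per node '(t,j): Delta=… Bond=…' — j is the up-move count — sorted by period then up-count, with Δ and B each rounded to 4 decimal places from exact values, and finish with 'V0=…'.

(0,0): Delta=-0.4823 Bond=36.3153
(1,0): Delta=-1.0000 Bond=68.6174
(1,1): Delta=-0.0446 Bond=4.8372
V0=8.8261

The replicating-portfolio and risk-neutral prices coincide; use p* = (1.15−0.91)/(1.48−0.91) = 0.4211 for the latter.
At expiry t=2: V(2,0)=31.7083, V(2,1)=2.1424, V(2,2)=0.0000
  t=1,j=0: stock 51.8700 → up 76.7676 (V=2.1424), down 47.2017 (V=31.7083). Price 16.7474; hedge Δ=-1.0000, bond B=68.6174.
  t=1,j=1: stock 84.3600 → up 124.8528 (V=0.0000), down 76.7676 (V=2.1424). Price 1.0786; hedge Δ=-0.0446, bond B=4.8372.
  t=0,j=0: stock 57.0000 → up 84.3600 (V=1.0786), down 51.8700 (V=16.7474). Price 8.8261; hedge Δ=-0.4823, bond B=36.3153.
Self-financing check: at every node Δ·S+B equals the discounted successor values.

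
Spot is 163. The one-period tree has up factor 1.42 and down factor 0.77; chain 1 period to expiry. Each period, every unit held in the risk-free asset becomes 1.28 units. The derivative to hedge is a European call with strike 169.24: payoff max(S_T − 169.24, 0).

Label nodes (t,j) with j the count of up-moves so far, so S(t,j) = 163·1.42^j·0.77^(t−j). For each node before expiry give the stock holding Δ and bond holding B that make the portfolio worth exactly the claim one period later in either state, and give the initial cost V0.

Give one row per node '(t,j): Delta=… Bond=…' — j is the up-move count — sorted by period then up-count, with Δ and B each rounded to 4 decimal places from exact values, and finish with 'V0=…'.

(0,0): Delta=0.5873 Bond=-57.5834
V0=38.1397

Risk-neutral probability p* = (R−d)/(u−d) = (1.28−0.77)/(1.42−0.77) = 0.7846.
At expiry t=1: V(1,0)=0.0000, V(1,1)=62.2200
  t=0,j=0: stock 163.0000 → up 231.4600 (V=62.2200), down 125.5100 (V=0.0000). Price 38.1397; hedge Δ=0.5873, bond B=-57.5834.
Each (Δ,B) replicates both successor values, so the strategy is self-financing and V0 is arbitrage-free.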